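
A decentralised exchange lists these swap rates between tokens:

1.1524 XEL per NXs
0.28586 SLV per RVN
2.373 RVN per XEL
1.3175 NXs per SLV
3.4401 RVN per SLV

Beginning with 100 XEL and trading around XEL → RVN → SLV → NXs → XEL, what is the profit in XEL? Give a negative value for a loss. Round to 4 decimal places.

2.9924

100 XEL × 2.373 = 237.3 RVN
237.3 RVN × 0.28586 = 67.834578 SLV
67.834578 SLV × 1.3175 = 89.372056515 NXs
89.372056515 NXs × 1.1524 = 102.992357927886 XEL
Net change: 102.992357927886 − 100 = 2.992357927886 XEL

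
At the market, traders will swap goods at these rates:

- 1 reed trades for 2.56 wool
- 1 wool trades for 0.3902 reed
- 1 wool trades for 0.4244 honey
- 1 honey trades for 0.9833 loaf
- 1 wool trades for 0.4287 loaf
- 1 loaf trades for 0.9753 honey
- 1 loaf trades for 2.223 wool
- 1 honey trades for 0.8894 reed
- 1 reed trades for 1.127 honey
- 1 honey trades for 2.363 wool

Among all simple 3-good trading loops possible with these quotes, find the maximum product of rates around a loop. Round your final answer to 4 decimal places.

wool→reed→honey→wool: 0.3902 × 1.127 × 2.363 = 1.03914
wool→loaf→honey→wool: 0.4287 × 0.9753 × 2.363 = 0.98800
wool→honey→reed→wool: 0.4244 × 0.8894 × 2.56 = 0.96630
wool→honey→loaf→wool: 0.4244 × 0.9833 × 2.223 = 0.92769
Maximum is wool→reed→honey→wool at 1.0391; arbitrage exists.

1.0391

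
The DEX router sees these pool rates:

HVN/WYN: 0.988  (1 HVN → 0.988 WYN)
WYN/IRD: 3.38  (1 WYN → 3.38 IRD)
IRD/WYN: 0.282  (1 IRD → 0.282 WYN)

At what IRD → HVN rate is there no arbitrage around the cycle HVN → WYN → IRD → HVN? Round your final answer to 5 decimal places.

Known legs of the cycle: 0.988 × 3.38 = 3.33944
For no arbitrage the full-cycle product must be 1, so the missing rate is 1 / 3.33944 ≈ 0.2994514.

0.29945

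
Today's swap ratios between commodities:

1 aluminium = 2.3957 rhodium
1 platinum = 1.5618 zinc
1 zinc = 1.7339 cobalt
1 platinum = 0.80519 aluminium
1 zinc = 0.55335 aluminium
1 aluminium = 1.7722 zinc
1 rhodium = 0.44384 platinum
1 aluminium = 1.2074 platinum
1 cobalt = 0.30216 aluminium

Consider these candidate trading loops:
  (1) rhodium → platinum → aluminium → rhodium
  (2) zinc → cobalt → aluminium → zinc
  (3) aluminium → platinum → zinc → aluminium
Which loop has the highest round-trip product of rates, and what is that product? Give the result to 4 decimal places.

1.0435

(1) 0.44384 × 0.80519 × 2.3957 = 0.85616
(2) 1.7339 × 0.30216 × 1.7722 = 0.92848
(3) 1.2074 × 1.5618 × 0.55335 = 1.04346
Highest is cycle (3) at 1.0435 (>1, arbitrage).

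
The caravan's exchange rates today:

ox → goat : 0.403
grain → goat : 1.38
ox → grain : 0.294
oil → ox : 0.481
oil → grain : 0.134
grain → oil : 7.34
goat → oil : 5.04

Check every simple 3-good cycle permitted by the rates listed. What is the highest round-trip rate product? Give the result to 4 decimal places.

ox→grain→oil→ox: 0.294 × 7.34 × 0.481 = 1.03798
ox→goat→oil→ox: 0.403 × 5.04 × 0.481 = 0.97697
oil→grain→goat→oil: 0.134 × 1.38 × 5.04 = 0.93200
Maximum is ox→grain→oil→ox at 1.0380; arbitrage exists.

1.0380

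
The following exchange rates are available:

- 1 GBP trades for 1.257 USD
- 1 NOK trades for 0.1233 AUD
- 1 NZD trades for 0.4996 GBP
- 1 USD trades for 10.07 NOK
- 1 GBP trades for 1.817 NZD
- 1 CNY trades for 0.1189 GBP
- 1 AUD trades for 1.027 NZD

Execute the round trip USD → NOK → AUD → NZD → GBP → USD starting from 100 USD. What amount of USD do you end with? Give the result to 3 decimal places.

100 USD × 10.07 = 1007 NOK
1007 NOK × 0.1233 = 124.1631 AUD
124.1631 AUD × 1.027 = 127.5155037 NZD
127.5155037 NZD × 0.4996 = 63.70674564852 GBP
63.70674564852 GBP × 1.257 = 80.07937928018964 USD

80.079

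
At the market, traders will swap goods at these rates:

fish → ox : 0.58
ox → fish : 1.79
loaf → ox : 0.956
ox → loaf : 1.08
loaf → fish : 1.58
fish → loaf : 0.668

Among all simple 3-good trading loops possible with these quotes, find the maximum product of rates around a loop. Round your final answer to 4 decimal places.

1.1431

loaf→ox→fish→loaf: 0.956 × 1.79 × 0.668 = 1.14311
loaf→fish→ox→loaf: 1.58 × 0.58 × 1.08 = 0.98971
Maximum is loaf→ox→fish→loaf at 1.1431; arbitrage exists.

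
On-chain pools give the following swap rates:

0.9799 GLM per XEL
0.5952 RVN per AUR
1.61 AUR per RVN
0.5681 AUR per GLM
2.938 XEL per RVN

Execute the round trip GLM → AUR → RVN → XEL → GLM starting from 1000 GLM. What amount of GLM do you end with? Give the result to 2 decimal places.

973.47

1000 GLM × 0.5681 = 568.1 AUR
568.1 AUR × 0.5952 = 338.13312 RVN
338.13312 RVN × 2.938 = 993.43510656 XEL
993.43510656 XEL × 0.9799 = 973.467060918144 GLM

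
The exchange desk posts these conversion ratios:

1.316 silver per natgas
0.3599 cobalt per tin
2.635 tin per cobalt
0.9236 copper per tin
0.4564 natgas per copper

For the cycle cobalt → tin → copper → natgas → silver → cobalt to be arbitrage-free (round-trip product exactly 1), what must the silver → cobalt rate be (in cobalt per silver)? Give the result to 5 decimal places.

Known legs of the cycle: 2.635 × 0.9236 × 0.4564 × 1.316 = 1.4617263261664
For no arbitrage the full-cycle product must be 1, so the missing rate is 1 / 1.4617263261664 ≈ 0.6841226.

0.68412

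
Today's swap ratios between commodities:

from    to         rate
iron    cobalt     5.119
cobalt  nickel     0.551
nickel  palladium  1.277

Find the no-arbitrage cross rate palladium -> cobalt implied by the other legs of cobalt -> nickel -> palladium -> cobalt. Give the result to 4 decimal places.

1.4212

Known legs of the cycle: 0.551 × 1.277 = 0.703627
For no arbitrage the full-cycle product must be 1, so the missing rate is 1 / 0.703627 ≈ 1.421208.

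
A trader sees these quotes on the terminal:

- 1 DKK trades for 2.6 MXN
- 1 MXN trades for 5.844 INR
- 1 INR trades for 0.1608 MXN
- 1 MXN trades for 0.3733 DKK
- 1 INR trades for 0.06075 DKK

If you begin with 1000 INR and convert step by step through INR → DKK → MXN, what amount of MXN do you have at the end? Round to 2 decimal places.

1000 INR × 0.06075 = 60.75 DKK
60.75 DKK × 2.6 = 157.95 MXN

157.95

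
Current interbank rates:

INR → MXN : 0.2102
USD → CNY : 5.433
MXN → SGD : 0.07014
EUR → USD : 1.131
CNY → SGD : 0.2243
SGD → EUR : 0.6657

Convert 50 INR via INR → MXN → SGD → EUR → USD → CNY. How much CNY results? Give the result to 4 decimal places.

3.0154

50 INR × 0.2102 = 10.51 MXN
10.51 MXN × 0.07014 = 0.7371714 SGD
0.7371714 SGD × 0.6657 = 0.49073500098 EUR
0.49073500098 EUR × 1.131 = 0.55502128610838 USD
0.55502128610838 USD × 5.433 = 3.01543064742682854 CNY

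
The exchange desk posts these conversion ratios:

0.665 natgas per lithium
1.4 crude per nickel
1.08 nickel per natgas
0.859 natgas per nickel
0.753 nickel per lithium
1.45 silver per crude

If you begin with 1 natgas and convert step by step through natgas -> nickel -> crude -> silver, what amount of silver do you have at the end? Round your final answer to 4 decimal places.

1 natgas × 1.08 = 1.08 nickel
1.08 nickel × 1.4 = 1.512 crude
1.512 crude × 1.45 = 2.1924 silver

2.1924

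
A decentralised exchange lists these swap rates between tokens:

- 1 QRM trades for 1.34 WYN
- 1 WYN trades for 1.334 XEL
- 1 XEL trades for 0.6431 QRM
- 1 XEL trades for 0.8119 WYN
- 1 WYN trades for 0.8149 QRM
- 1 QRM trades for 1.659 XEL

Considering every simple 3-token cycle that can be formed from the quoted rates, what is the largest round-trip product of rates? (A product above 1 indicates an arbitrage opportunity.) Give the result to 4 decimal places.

1.1496

QRM→WYN→XEL→QRM: 1.34 × 1.334 × 0.6431 = 1.14958
QRM→XEL→WYN→QRM: 1.659 × 0.8119 × 0.8149 = 1.09762
Maximum is QRM→WYN→XEL→QRM at 1.1496; arbitrage exists.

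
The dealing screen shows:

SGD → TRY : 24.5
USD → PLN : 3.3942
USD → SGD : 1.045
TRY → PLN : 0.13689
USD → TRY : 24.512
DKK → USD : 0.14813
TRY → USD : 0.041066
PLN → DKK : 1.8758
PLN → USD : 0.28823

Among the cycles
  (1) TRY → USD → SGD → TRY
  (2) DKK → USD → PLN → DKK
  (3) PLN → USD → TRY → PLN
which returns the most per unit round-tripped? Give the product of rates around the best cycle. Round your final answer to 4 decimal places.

1.0514

(1) 0.041066 × 1.045 × 24.5 = 1.05139
(2) 0.14813 × 3.3942 × 1.8758 = 0.94312
(3) 0.28823 × 24.512 × 0.13689 = 0.96714
Highest is cycle (1) at 1.0514 (>1, arbitrage).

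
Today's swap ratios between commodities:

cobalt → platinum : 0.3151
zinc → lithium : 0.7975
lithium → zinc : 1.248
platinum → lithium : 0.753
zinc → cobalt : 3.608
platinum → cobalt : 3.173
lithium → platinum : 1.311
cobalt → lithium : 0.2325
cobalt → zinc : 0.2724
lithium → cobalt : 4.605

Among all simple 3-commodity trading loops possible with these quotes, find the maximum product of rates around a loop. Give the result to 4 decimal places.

1.0926

lithium→cobalt→platinum→lithium: 4.605 × 0.3151 × 0.753 = 1.09263
lithium→zinc→cobalt→lithium: 1.248 × 3.608 × 0.2325 = 1.04690
lithium→cobalt→zinc→lithium: 4.605 × 0.2724 × 0.7975 = 1.00039
lithium→platinum→cobalt→lithium: 1.311 × 3.173 × 0.2325 = 0.96715
Maximum is lithium→cobalt→platinum→lithium at 1.0926; arbitrage exists.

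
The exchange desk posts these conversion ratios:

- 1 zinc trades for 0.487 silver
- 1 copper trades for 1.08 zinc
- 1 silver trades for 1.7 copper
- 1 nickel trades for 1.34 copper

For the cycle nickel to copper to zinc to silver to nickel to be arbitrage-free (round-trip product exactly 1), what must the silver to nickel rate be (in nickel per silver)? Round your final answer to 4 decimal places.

Known legs of the cycle: 1.34 × 1.08 × 0.487 = 0.7047864
For no arbitrage the full-cycle product must be 1, so the missing rate is 1 / 0.7047864 ≈ 1.418870.

1.4189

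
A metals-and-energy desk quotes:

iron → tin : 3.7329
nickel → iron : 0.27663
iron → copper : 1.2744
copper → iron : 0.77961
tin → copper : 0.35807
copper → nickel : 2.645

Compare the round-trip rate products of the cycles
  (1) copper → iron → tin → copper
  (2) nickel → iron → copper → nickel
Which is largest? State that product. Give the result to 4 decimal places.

1.0421

(1) 0.77961 × 3.7329 × 0.35807 = 1.04206
(2) 0.27663 × 1.2744 × 2.645 = 0.93246
Highest is cycle (1) at 1.0421 (>1, arbitrage).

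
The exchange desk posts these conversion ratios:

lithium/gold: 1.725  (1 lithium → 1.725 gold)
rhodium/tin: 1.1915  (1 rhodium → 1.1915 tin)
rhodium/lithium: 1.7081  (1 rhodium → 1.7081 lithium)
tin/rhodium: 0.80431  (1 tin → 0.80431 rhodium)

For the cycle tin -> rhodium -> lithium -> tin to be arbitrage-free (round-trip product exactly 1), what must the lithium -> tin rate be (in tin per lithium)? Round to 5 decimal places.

Known legs of the cycle: 0.80431 × 1.7081 = 1.373841911
For no arbitrage the full-cycle product must be 1, so the missing rate is 1 / 1.373841911 ≈ 0.7278858.

0.72789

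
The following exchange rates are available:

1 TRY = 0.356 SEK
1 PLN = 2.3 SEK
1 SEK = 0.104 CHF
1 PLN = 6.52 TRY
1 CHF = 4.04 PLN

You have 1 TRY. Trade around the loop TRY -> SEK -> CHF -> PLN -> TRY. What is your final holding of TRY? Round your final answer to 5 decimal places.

0.97524

1 TRY × 0.356 = 0.356 SEK
0.356 SEK × 0.104 = 0.037024 CHF
0.037024 CHF × 4.04 = 0.14957696 PLN
0.14957696 PLN × 6.52 = 0.9752417792 TRY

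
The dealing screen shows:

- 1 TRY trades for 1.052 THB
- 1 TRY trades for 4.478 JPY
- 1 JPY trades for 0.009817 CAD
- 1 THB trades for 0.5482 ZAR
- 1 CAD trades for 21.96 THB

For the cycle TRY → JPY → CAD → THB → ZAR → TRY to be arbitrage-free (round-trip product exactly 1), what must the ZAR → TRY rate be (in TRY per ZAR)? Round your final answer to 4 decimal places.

1.8896

Known legs of the cycle: 4.478 × 0.009817 × 21.96 × 0.5482 = 0.529217561356272
For no arbitrage the full-cycle product must be 1, so the missing rate is 1 / 0.529217561356272 ≈ 1.889582.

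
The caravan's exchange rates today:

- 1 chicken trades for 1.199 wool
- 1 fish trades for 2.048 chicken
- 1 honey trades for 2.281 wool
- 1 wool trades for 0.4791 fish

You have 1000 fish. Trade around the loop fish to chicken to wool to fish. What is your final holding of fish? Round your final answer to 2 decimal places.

1000 fish × 2.048 = 2048 chicken
2048 chicken × 1.199 = 2455.552 wool
2455.552 wool × 0.4791 = 1176.4549632 fish

1176.45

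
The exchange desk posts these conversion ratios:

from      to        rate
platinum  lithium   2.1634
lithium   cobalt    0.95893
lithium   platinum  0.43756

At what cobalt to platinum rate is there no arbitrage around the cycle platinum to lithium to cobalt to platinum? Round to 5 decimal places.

Known legs of the cycle: 2.1634 × 0.95893 = 2.074549162
For no arbitrage the full-cycle product must be 1, so the missing rate is 1 / 2.074549162 ≈ 0.4820324.

0.48203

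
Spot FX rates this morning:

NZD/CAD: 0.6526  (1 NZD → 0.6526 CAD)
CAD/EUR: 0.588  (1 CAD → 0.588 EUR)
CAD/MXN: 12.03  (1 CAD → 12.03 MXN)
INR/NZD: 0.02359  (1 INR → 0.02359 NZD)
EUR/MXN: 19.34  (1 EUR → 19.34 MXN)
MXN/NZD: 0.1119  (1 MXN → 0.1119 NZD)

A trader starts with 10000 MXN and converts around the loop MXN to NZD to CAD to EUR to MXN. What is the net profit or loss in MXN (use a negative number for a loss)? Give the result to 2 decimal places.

10000 MXN × 0.1119 = 1119 NZD
1119 NZD × 0.6526 = 730.2594 CAD
730.2594 CAD × 0.588 = 429.3925272 EUR
429.3925272 EUR × 19.34 = 8304.451476048 MXN
Net change: 8304.451476048 − 10000 = -1695.548523952 MXN

-1695.55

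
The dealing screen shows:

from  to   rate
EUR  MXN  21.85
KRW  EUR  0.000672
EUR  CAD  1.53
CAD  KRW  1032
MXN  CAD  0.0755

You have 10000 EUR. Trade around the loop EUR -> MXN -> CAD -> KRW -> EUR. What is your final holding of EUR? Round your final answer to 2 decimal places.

11440.56

10000 EUR × 21.85 = 218500 MXN
218500 MXN × 0.0755 = 16496.75 CAD
16496.75 CAD × 1032 = 17024646 KRW
17024646 KRW × 0.000672 = 11440.562112 EUR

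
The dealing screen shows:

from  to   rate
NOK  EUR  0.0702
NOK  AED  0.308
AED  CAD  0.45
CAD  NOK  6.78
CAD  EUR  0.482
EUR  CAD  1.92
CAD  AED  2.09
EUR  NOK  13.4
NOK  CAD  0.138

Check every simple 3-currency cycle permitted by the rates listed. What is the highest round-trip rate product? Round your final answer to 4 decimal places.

0.9397

NOK→AED→CAD→NOK: 0.308 × 0.45 × 6.78 = 0.93971
EUR→CAD→NOK→EUR: 1.92 × 6.78 × 0.0702 = 0.91384
EUR→NOK→CAD→EUR: 13.4 × 0.138 × 0.482 = 0.89131
Maximum is NOK→AED→CAD→NOK at 0.9397; no arbitrage — every cycle loses value.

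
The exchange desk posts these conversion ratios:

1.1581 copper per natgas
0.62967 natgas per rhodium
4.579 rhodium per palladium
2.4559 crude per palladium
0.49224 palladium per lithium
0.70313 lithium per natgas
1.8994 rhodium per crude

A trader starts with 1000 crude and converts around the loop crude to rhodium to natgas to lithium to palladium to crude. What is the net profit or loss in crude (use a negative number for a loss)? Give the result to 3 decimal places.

16.606

1000 crude × 1.8994 = 1899.4 rhodium
1899.4 rhodium × 0.62967 = 1195.995198 natgas
1195.995198 natgas × 0.70313 = 840.94010356974 lithium
840.94010356974 lithium × 0.49224 = 413.9443565811688176 palladium
413.9443565811688176 palladium × 2.4559 = 1016.60594532769249914384 crude
Net change: 1016.60594532769249914384 − 1000 = 16.60594532769249914384 crude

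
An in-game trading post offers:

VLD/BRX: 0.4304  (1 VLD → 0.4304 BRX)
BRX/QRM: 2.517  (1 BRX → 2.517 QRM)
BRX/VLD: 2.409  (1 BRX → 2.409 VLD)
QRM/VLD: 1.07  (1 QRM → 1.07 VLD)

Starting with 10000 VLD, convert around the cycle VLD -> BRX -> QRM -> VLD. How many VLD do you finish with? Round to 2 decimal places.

11591.49

10000 VLD × 0.4304 = 4304 BRX
4304 BRX × 2.517 = 10833.168 QRM
10833.168 QRM × 1.07 = 11591.48976 VLD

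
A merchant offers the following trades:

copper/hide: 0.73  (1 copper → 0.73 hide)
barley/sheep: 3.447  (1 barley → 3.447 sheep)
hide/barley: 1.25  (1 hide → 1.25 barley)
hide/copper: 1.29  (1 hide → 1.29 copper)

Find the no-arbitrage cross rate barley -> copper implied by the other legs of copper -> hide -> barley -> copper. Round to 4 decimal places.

Known legs of the cycle: 0.73 × 1.25 = 0.9125
For no arbitrage the full-cycle product must be 1, so the missing rate is 1 / 0.9125 ≈ 1.095890.

1.0959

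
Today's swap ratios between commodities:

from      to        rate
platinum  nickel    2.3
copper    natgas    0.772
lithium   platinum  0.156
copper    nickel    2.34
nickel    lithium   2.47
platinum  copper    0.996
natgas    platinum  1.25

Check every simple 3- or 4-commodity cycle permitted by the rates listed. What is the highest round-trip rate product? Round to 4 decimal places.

0.9611

copper→natgas→platinum→copper: 0.772 × 1.25 × 0.996 = 0.96114
copper→nickel→lithium→platinum→copper: 2.34 × 2.47 × 0.156 × 0.996 = 0.89804
lithium→platinum→nickel→lithium: 0.156 × 2.3 × 2.47 = 0.88624
Maximum is copper→natgas→platinum→copper at 0.9611; no arbitrage — every cycle loses value.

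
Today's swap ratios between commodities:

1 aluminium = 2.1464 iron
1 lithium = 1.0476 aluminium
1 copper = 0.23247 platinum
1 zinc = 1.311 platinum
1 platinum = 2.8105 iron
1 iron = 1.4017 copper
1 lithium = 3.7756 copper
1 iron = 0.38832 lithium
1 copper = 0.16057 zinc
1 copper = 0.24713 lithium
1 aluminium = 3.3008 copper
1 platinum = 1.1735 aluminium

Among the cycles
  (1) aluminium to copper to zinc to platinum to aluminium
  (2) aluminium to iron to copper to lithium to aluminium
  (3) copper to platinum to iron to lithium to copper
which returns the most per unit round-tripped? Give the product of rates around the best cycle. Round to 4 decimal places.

0.9579

(1) 3.3008 × 0.16057 × 1.311 × 1.1735 = 0.81540
(2) 2.1464 × 1.4017 × 0.24713 × 1.0476 = 0.77891
(3) 0.23247 × 2.8105 × 0.38832 × 3.7756 = 0.95791
Highest is cycle (3) at 0.9579 (≤1, no arbitrage).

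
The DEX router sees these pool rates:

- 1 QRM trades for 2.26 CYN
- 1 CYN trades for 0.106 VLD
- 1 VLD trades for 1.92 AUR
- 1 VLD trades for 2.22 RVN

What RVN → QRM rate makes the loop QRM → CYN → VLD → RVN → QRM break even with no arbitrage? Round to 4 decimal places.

1.8803

Known legs of the cycle: 2.26 × 0.106 × 2.22 = 0.5318232
For no arbitrage the full-cycle product must be 1, so the missing rate is 1 / 0.5318232 ≈ 1.880324.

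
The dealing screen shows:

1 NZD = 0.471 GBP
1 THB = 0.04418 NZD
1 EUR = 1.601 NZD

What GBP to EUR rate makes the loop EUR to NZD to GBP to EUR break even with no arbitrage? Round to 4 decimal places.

Known legs of the cycle: 1.601 × 0.471 = 0.754071
For no arbitrage the full-cycle product must be 1, so the missing rate is 1 / 0.754071 ≈ 1.326135.

1.3261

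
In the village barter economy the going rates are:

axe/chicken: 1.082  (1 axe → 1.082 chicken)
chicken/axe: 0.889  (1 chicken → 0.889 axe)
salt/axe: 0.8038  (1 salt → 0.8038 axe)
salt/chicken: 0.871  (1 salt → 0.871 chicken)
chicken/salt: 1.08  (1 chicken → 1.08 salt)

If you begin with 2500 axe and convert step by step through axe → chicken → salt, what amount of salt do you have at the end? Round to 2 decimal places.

2500 axe × 1.082 = 2705 chicken
2705 chicken × 1.08 = 2921.4 salt

2921.40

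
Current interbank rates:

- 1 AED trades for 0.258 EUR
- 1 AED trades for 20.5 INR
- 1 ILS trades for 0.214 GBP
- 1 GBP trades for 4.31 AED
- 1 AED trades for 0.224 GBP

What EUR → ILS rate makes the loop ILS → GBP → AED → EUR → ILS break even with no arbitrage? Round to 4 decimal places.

4.2023

Known legs of the cycle: 0.214 × 4.31 × 0.258 = 0.23796372
For no arbitrage the full-cycle product must be 1, so the missing rate is 1 / 0.23796372 ≈ 4.202321.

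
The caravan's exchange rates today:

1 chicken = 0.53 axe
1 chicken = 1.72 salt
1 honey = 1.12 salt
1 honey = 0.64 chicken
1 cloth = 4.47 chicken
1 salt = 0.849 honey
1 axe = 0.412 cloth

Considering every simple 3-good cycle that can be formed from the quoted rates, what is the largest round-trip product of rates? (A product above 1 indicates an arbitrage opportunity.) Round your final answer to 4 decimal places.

0.9761

cloth→chicken→axe→cloth: 4.47 × 0.53 × 0.412 = 0.97607
honey→chicken→salt→honey: 0.64 × 1.72 × 0.849 = 0.93458
Maximum is cloth→chicken→axe→cloth at 0.9761; no arbitrage — every cycle loses value.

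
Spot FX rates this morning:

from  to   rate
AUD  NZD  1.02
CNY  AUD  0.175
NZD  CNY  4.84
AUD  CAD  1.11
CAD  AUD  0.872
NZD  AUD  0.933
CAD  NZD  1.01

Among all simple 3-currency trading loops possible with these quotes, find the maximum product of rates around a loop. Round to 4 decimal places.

AUD→CAD→NZD→AUD: 1.11 × 1.01 × 0.933 = 1.04599
CNY→AUD→NZD→CNY: 0.175 × 1.02 × 4.84 = 0.86394
Maximum is AUD→CAD→NZD→AUD at 1.0460; arbitrage exists.

1.0460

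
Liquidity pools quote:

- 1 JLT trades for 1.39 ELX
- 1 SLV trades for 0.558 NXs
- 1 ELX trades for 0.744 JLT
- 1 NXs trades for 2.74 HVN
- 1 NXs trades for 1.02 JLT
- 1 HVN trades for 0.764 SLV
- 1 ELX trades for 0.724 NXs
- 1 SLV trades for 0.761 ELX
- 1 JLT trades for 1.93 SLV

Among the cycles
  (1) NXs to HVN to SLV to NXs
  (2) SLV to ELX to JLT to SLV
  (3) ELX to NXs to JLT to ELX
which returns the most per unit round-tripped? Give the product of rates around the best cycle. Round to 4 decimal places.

1.1681

(1) 2.74 × 0.764 × 0.558 = 1.16809
(2) 0.761 × 0.744 × 1.93 = 1.09274
(3) 0.724 × 1.02 × 1.39 = 1.02649
Highest is cycle (1) at 1.1681 (>1, arbitrage).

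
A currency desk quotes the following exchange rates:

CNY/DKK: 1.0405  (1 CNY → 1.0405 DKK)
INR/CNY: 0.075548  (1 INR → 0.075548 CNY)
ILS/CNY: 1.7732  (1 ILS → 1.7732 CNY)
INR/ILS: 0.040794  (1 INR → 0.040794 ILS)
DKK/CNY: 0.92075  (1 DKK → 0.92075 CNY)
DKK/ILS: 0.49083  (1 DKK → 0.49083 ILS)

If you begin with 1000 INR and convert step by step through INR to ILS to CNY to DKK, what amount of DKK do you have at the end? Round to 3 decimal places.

75.266

1000 INR × 0.040794 = 40.794 ILS
40.794 ILS × 1.7732 = 72.3359208 CNY
72.3359208 CNY × 1.0405 = 75.2655255924 DKK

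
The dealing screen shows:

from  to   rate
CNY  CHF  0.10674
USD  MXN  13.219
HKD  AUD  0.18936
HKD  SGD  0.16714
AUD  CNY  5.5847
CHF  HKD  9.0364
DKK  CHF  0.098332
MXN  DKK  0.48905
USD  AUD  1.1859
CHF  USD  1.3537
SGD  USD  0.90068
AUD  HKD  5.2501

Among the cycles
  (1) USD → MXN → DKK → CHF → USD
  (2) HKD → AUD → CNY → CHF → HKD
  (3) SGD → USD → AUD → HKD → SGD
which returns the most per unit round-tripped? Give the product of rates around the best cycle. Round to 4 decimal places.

1.0200

(1) 13.219 × 0.48905 × 0.098332 × 1.3537 = 0.86054
(2) 0.18936 × 5.5847 × 0.10674 × 9.0364 = 1.02002
(3) 0.90068 × 1.1859 × 5.2501 × 0.16714 = 0.93727
Highest is cycle (2) at 1.0200 (>1, arbitrage).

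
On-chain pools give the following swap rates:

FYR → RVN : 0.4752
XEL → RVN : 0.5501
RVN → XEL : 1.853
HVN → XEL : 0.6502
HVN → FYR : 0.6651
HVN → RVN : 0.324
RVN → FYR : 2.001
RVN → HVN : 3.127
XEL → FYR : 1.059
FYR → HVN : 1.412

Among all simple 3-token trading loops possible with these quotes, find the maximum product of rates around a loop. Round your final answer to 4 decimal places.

1.1184

XEL→RVN→HVN→XEL: 0.5501 × 3.127 × 0.6502 = 1.11845
HVN→FYR→RVN→HVN: 0.6651 × 0.4752 × 3.127 = 0.98831
XEL→FYR→HVN→XEL: 1.059 × 1.412 × 0.6502 = 0.97225
XEL→FYR→RVN→XEL: 1.059 × 0.4752 × 1.853 = 0.93250
HVN→RVN→FYR→HVN: 0.324 × 2.001 × 1.412 = 0.91543
Maximum is XEL→RVN→HVN→XEL at 1.1184; arbitrage exists.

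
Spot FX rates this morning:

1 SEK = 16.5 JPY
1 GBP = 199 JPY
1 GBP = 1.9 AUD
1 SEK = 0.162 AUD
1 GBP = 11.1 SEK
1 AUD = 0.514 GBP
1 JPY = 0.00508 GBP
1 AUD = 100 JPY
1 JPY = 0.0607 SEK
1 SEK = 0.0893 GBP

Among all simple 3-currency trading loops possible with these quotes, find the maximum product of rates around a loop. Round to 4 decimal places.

1.0787

GBP→JPY→SEK→GBP: 199 × 0.0607 × 0.0893 = 1.07868
AUD→JPY→SEK→AUD: 100 × 0.0607 × 0.162 = 0.98334
AUD→JPY→GBP→AUD: 100 × 0.00508 × 1.9 = 0.96520
GBP→SEK→JPY→GBP: 11.1 × 16.5 × 0.00508 = 0.93040
AUD→GBP→SEK→AUD: 0.514 × 11.1 × 0.162 = 0.92427
Maximum is GBP→JPY→SEK→GBP at 1.0787; arbitrage exists.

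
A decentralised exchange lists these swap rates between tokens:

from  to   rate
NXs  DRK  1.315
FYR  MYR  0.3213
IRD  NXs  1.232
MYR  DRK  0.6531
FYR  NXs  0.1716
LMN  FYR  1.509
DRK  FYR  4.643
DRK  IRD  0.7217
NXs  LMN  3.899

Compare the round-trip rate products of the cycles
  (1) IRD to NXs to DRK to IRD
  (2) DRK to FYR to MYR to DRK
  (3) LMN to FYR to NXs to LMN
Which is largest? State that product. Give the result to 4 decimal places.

1.1692

(1) 1.232 × 1.315 × 0.7217 = 1.16921
(2) 4.643 × 0.3213 × 0.6531 = 0.97429
(3) 1.509 × 0.1716 × 3.899 = 1.00962
Highest is cycle (1) at 1.1692 (>1, arbitrage).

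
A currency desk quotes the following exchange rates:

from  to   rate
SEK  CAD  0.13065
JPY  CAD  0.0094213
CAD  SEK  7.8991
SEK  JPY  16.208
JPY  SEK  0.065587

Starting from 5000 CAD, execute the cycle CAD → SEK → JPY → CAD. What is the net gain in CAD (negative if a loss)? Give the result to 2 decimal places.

1030.98

5000 CAD × 7.8991 = 39495.5 SEK
39495.5 SEK × 16.208 = 640143.064 JPY
640143.064 JPY × 0.0094213 = 6030.9798488632 CAD
Net change: 6030.9798488632 − 5000 = 1030.9798488632 CAD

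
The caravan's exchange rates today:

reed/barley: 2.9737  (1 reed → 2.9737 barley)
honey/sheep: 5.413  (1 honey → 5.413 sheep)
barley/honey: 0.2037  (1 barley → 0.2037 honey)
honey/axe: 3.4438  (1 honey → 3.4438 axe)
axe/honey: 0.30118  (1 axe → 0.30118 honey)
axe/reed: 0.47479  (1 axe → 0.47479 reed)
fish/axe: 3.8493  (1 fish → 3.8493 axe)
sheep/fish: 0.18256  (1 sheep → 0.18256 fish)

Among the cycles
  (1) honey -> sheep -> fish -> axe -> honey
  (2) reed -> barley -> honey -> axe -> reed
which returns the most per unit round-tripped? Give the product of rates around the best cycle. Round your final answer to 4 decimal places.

1.1456

(1) 5.413 × 0.18256 × 3.8493 × 0.30118 = 1.14565
(2) 2.9737 × 0.2037 × 3.4438 × 0.47479 = 0.99044
Highest is cycle (1) at 1.1456 (>1, arbitrage).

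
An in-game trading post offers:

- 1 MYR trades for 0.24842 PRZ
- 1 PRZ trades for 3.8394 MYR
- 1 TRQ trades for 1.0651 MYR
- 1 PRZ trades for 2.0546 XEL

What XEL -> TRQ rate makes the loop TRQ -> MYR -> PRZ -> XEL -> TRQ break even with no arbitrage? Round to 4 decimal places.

Known legs of the cycle: 1.0651 × 0.24842 × 2.0546 = 0.5436310149532
For no arbitrage the full-cycle product must be 1, so the missing rate is 1 / 0.5436310149532 ≈ 1.839483.

1.8395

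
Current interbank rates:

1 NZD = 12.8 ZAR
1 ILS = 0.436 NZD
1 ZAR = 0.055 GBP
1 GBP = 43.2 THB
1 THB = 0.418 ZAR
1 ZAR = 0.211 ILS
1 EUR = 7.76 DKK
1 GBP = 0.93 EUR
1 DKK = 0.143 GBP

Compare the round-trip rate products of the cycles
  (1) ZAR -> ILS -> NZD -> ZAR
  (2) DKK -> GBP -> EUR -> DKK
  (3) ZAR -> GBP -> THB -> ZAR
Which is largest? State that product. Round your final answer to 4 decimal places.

1.1775

(1) 0.211 × 0.436 × 12.8 = 1.17755
(2) 0.143 × 0.93 × 7.76 = 1.03200
(3) 0.055 × 43.2 × 0.418 = 0.99317
Highest is cycle (1) at 1.1775 (>1, arbitrage).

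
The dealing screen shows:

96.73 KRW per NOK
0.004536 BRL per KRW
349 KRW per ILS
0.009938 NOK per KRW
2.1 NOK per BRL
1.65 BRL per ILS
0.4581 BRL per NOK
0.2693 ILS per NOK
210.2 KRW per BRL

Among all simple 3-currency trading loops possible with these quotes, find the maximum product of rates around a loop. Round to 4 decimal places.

BRL→KRW→NOK→BRL: 210.2 × 0.009938 × 0.4581 = 0.95696
KRW→NOK→ILS→KRW: 0.009938 × 0.2693 × 349 = 0.93403
BRL→NOK→ILS→BRL: 2.1 × 0.2693 × 1.65 = 0.93312
BRL→NOK→KRW→BRL: 2.1 × 96.73 × 0.004536 = 0.92141
Maximum is BRL→KRW→NOK→BRL at 0.9570; no arbitrage — every cycle loses value.

0.9570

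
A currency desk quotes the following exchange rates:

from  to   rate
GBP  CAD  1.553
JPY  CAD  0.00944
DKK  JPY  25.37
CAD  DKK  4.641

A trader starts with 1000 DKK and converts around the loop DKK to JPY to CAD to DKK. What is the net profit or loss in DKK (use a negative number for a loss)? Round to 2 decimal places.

1000 DKK × 25.37 = 25370 JPY
25370 JPY × 0.00944 = 239.4928 CAD
239.4928 CAD × 4.641 = 1111.4860848 DKK
Net change: 1111.4860848 − 1000 = 111.4860848 DKK

111.49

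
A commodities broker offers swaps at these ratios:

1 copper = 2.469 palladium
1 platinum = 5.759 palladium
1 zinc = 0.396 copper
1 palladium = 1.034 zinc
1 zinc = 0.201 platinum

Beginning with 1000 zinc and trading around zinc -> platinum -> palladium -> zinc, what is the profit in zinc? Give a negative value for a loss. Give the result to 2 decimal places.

196.92

1000 zinc × 0.201 = 201 platinum
201 platinum × 5.759 = 1157.559 palladium
1157.559 palladium × 1.034 = 1196.916006 zinc
Net change: 1196.916006 − 1000 = 196.916006 zinc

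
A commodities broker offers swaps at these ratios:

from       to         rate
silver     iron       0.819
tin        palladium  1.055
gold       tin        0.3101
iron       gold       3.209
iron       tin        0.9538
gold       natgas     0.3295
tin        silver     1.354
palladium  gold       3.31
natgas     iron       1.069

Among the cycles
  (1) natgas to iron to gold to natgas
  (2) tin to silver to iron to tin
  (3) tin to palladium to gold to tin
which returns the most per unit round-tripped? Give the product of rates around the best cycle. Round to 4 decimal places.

1.1303

(1) 1.069 × 3.209 × 0.3295 = 1.13032
(2) 1.354 × 0.819 × 0.9538 = 1.05769
(3) 1.055 × 3.31 × 0.3101 = 1.08288
Highest is cycle (1) at 1.1303 (>1, arbitrage).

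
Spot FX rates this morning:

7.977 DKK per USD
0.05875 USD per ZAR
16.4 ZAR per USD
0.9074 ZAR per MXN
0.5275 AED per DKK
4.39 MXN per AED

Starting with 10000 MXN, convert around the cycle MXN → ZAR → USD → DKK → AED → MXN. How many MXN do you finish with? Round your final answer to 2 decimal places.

10000 MXN × 0.9074 = 9074 ZAR
9074 ZAR × 0.05875 = 533.0975 USD
533.0975 USD × 7.977 = 4252.5187575 DKK
4252.5187575 DKK × 0.5275 = 2243.20364458125 AED
2243.20364458125 AED × 4.39 = 9847.6639997116875 MXN

9847.66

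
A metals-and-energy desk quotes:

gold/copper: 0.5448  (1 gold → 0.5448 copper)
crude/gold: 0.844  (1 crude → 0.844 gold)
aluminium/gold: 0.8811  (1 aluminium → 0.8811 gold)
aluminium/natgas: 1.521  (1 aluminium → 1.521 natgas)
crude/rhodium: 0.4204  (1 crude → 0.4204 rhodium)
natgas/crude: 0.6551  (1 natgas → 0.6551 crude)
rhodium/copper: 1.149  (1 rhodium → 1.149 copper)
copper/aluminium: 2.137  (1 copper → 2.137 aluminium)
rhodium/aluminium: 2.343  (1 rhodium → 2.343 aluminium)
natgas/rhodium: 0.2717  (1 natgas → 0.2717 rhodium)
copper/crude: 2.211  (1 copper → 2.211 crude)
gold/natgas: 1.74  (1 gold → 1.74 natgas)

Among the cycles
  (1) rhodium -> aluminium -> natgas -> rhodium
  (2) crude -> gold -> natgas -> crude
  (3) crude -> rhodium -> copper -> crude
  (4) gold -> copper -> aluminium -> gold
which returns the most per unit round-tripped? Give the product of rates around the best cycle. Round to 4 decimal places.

(1) 2.343 × 1.521 × 0.2717 = 0.96826
(2) 0.844 × 1.74 × 0.6551 = 0.96205
(3) 0.4204 × 1.149 × 2.211 = 1.06800
(4) 0.5448 × 2.137 × 0.8811 = 1.02581
Highest is cycle (3) at 1.0680 (>1, arbitrage).

1.0680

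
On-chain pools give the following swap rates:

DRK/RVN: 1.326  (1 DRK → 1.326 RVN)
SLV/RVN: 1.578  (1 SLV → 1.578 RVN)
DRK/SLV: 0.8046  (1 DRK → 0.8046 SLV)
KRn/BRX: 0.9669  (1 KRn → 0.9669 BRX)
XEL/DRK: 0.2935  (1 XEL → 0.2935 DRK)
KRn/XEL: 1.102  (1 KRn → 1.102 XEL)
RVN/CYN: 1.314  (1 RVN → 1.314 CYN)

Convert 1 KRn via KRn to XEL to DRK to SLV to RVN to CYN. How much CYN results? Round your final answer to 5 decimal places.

0.53960

1 KRn × 1.102 = 1.102 XEL
1.102 XEL × 0.2935 = 0.323437 DRK
0.323437 DRK × 0.8046 = 0.2602374102 SLV
0.2602374102 SLV × 1.578 = 0.4106546332956 RVN
0.4106546332956 RVN × 1.314 = 0.5396001881504184 CYN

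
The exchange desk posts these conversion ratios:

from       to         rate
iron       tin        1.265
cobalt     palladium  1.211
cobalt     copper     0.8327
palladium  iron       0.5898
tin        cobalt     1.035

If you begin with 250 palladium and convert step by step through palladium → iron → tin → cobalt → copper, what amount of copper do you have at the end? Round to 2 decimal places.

160.75

250 palladium × 0.5898 = 147.45 iron
147.45 iron × 1.265 = 186.52425 tin
186.52425 tin × 1.035 = 193.05259875 cobalt
193.05259875 cobalt × 0.8327 = 160.754898979125 copper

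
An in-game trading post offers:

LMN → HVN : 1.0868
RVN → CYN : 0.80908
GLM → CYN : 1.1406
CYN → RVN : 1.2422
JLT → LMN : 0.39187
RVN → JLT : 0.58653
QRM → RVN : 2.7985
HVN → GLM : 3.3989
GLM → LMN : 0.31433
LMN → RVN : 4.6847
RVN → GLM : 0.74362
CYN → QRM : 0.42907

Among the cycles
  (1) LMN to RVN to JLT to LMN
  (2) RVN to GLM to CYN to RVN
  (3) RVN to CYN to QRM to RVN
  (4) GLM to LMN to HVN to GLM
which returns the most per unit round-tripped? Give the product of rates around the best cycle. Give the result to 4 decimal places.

1.1611

(1) 4.6847 × 0.58653 × 0.39187 = 1.07675
(2) 0.74362 × 1.1406 × 1.2422 = 1.05360
(3) 0.80908 × 0.42907 × 2.7985 = 0.97150
(4) 0.31433 × 1.0868 × 3.3989 = 1.16111
Highest is cycle (4) at 1.1611 (>1, arbitrage).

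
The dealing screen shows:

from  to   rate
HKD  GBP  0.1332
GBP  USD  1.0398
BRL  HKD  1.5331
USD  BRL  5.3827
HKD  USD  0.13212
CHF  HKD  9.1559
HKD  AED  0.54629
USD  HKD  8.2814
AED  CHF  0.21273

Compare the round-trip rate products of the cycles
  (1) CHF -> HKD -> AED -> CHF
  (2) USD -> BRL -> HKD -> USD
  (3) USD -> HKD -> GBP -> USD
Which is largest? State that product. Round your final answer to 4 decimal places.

1.1470

(1) 9.1559 × 0.54629 × 0.21273 = 1.06403
(2) 5.3827 × 1.5331 × 0.13212 = 1.09028
(3) 8.2814 × 0.1332 × 1.0398 = 1.14699
Highest is cycle (3) at 1.1470 (>1, arbitrage).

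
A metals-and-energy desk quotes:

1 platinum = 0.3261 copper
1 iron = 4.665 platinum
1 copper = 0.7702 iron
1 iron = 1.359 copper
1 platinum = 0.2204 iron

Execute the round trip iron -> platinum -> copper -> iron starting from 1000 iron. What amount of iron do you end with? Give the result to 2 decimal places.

1171.67

1000 iron × 4.665 = 4665 platinum
4665 platinum × 0.3261 = 1521.2565 copper
1521.2565 copper × 0.7702 = 1171.6717563 iron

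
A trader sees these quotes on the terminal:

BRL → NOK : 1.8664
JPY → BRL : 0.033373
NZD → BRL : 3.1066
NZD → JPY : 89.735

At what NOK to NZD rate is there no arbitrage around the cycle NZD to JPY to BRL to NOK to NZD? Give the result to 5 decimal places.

0.17891

Known legs of the cycle: 89.735 × 0.033373 × 1.8664 = 5.589356895692
For no arbitrage the full-cycle product must be 1, so the missing rate is 1 / 5.589356895692 ≈ 0.1789115.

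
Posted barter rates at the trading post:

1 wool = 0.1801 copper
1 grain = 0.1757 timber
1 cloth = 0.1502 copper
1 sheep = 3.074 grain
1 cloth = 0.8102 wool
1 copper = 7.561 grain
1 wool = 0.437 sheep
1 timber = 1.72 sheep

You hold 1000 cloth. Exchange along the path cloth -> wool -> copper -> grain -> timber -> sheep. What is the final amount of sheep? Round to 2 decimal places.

333.42

1000 cloth × 0.8102 = 810.2 wool
810.2 wool × 0.1801 = 145.91702 copper
145.91702 copper × 7.561 = 1103.27858822 grain
1103.27858822 grain × 0.1757 = 193.846047950254 timber
193.846047950254 timber × 1.72 = 333.41520247443688 sheep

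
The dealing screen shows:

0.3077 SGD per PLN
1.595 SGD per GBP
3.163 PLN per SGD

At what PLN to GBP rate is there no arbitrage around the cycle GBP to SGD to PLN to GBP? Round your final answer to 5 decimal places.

Known legs of the cycle: 1.595 × 3.163 = 5.044985
For no arbitrage the full-cycle product must be 1, so the missing rate is 1 / 5.044985 ≈ 0.1982166.

0.19822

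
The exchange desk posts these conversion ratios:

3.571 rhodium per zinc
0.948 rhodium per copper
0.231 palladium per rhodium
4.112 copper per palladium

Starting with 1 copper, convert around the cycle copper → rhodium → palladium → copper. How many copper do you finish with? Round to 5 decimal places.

1 copper × 0.948 = 0.948 rhodium
0.948 rhodium × 0.231 = 0.218988 palladium
0.218988 palladium × 4.112 = 0.900478656 copper

0.90048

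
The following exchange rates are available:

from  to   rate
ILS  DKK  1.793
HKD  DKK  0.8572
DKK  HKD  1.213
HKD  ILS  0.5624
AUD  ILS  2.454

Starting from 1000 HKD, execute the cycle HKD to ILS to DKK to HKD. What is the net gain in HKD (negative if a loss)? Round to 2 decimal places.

1000 HKD × 0.5624 = 562.4 ILS
562.4 ILS × 1.793 = 1008.3832 DKK
1008.3832 DKK × 1.213 = 1223.1688216 HKD
Net change: 1223.1688216 − 1000 = 223.1688216 HKD

223.17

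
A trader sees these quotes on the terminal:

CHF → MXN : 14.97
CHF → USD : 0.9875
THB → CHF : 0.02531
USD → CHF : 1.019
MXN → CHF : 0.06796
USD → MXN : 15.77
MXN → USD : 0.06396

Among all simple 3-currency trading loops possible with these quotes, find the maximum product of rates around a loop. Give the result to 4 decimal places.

CHF→USD→MXN→CHF: 0.9875 × 15.77 × 0.06796 = 1.05833
CHF→MXN→USD→CHF: 14.97 × 0.06396 × 1.019 = 0.97567
Maximum is CHF→USD→MXN→CHF at 1.0583; arbitrage exists.

1.0583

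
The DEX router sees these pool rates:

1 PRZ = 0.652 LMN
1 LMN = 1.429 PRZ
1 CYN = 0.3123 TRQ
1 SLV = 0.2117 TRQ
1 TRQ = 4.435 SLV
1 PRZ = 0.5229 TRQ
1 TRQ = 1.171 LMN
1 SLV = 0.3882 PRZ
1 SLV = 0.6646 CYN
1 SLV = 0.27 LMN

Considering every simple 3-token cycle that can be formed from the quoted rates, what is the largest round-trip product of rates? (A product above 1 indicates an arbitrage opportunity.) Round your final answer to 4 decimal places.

0.9205

TRQ→SLV→CYN→TRQ: 4.435 × 0.6646 × 0.3123 = 0.92050
TRQ→SLV→PRZ→TRQ: 4.435 × 0.3882 × 0.5229 = 0.90026
LMN→PRZ→TRQ→LMN: 1.429 × 0.5229 × 1.171 = 0.87500
Maximum is TRQ→SLV→CYN→TRQ at 0.9205; no arbitrage — every cycle loses value.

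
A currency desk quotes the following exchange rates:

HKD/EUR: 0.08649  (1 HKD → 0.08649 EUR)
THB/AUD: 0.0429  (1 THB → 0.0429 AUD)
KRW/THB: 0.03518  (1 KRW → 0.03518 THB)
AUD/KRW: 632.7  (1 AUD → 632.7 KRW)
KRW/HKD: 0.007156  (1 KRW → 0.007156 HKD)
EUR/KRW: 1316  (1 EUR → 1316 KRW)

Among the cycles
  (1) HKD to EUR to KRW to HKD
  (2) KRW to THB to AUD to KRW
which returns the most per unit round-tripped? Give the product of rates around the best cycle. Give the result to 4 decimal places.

0.9549

(1) 0.08649 × 1316 × 0.007156 = 0.81450
(2) 0.03518 × 0.0429 × 632.7 = 0.95488
Highest is cycle (2) at 0.9549 (≤1, no arbitrage).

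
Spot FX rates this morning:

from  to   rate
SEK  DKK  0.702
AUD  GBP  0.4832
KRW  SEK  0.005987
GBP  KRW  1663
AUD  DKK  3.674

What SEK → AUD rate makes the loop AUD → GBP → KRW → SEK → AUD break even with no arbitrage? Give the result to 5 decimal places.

0.20786

Known legs of the cycle: 0.4832 × 1663 × 0.005987 = 4.8109232992
For no arbitrage the full-cycle product must be 1, so the missing rate is 1 / 4.8109232992 ≈ 0.2078603.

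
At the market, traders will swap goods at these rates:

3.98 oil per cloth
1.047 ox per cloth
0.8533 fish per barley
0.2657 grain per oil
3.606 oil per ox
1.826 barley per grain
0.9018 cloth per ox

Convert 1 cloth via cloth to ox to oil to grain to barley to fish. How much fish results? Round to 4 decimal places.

1 cloth × 1.047 = 1.047 ox
1.047 ox × 3.606 = 3.775482 oil
3.775482 oil × 0.2657 = 1.0031455674 grain
1.0031455674 grain × 1.826 = 1.8317438060724 barley
1.8317438060724 barley × 0.8533 = 1.56302698972157892 fish

1.5630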